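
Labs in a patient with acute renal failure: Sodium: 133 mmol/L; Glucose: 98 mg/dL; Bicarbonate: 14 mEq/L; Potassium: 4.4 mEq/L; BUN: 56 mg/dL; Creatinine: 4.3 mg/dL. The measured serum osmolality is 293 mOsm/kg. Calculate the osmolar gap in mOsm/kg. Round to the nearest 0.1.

Calculated osmolality = 2·Na + glucose/18 + BUN/2.8
= 2·133 + 98/18 + 56/2.8
= 266 + 5.44 + 20
= 291.44 mOsm/kg ≈ 291.4 mOsm/kg
Osmolar gap = measured − calculated = 293 − 291.4 = 1.6 mOsm/kg

1.6 mOsm/kg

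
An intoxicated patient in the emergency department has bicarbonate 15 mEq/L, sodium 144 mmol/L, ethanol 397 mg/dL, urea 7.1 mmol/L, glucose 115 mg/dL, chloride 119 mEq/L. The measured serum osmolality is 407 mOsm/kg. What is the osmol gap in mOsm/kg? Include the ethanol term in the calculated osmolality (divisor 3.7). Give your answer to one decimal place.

-1.8 mOsm/kg

Calculated osmolality = 2·Na + glucose/18 + urea + ethanol/3.7
= 2·144 + 115/18 + 7.1 + 397/3.7
= 288 + 6.39 + 7.10 + 107.30
= 408.79 mOsm/kg ≈ 408.8 mOsm/kg
Osmolar gap = measured − calculated = 407 − 408.8 = -1.8 mOsm/kg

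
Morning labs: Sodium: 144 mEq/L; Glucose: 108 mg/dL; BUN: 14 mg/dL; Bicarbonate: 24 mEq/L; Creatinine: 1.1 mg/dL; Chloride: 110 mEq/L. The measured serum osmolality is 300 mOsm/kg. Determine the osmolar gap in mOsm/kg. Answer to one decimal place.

1.0 mOsm/kg

Calculated osmolality = 2·Na + glucose/18 + BUN/2.8
= 2·144 + 108/18 + 14/2.8
= 288 + 6 + 5
= 299 mOsm/kg ≈ 299.0 mOsm/kg
Osmolar gap = measured − calculated = 300 − 299.0 = 1.0 mOsm/kg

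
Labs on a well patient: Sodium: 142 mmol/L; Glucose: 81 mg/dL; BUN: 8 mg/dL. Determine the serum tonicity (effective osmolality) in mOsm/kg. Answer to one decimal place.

288.5 mOsm/kg

Effective osmolality excludes urea (freely permeant across cell membranes):
2·Na + glucose/18
= 2·142 + 81/18
= 284 + 4.5
= 288.5 mOsm/kg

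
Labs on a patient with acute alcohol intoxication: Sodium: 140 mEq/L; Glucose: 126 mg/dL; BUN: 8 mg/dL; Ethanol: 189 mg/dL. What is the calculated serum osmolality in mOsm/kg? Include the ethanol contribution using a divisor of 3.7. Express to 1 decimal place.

340.9 mOsm/kg

Calculated osmolality = 2·Na + glucose/18 + BUN/2.8 + ethanol/3.7
= 2·140 + 126/18 + 8/2.8 + 189/3.7
= 280 + 7 + 2.86 + 51.08
= 340.94 mOsm/kg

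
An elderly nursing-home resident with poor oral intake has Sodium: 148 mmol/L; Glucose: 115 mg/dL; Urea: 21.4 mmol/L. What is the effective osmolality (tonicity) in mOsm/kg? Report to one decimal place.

Effective osmolality excludes urea (freely permeant across cell membranes):
2·Na + glucose/18
= 2·148 + 115/18
= 296 + 6.39
= 302.39 mOsm/kg

302.4 mOsm/kg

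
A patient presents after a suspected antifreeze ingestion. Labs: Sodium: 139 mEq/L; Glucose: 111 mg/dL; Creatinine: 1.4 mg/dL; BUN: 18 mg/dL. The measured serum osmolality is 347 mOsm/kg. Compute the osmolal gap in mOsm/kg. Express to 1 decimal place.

56.4 mOsm/kg

Calculated osmolality = 2·Na + glucose/18 + BUN/2.8
= 2·139 + 111/18 + 18/2.8
= 278 + 6.17 + 6.43
= 290.6 mOsm/kg ≈ 290.6 mOsm/kg
Osmolar gap = measured − calculated = 347 − 290.6 = 56.4 mOsm/kg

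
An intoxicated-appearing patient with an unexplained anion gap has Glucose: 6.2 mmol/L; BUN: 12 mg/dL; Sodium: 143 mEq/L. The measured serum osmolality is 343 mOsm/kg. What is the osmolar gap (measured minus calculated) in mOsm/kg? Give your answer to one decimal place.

Calculated osmolality = 2·Na + glucose + BUN/2.8
= 2·143 + 6.2 + 12/2.8
= 286 + 6.20 + 4.29
= 296.49 mOsm/kg ≈ 296.5 mOsm/kg
Osmolar gap = measured − calculated = 343 − 296.5 = 46.5 mOsm/kg

46.5 mOsm/kg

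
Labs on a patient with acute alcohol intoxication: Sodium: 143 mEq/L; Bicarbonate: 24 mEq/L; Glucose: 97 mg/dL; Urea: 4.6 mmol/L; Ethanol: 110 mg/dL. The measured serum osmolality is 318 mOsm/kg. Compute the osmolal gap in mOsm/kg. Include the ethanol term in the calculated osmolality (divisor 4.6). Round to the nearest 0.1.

-1.9 mOsm/kg

Calculated osmolality = 2·Na + glucose/18 + urea + ethanol/4.6
= 2·143 + 97/18 + 4.6 + 110/4.6
= 286 + 5.39 + 4.60 + 23.91
= 319.9 mOsm/kg ≈ 319.9 mOsm/kg
Osmolar gap = measured − calculated = 318 − 319.9 = -1.9 mOsm/kg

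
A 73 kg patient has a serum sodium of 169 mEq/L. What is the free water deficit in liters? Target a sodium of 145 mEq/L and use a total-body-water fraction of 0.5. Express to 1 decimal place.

TBW = 0.5 · 73 = 36.5 L
Free water deficit = TBW · (Na/145 − 1)
= 36.5 · (169/145 − 1)
= 36.5 · 0.1655
= 6.04 L

6.0 L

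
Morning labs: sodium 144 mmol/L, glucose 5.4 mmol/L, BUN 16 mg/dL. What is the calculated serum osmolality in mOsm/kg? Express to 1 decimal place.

Calculated osmolality = 2·Na + glucose + BUN/2.8
= 2·144 + 5.4 + 16/2.8
= 288 + 5.40 + 5.71
= 299.11 mOsm/kg

299.1 mOsm/kg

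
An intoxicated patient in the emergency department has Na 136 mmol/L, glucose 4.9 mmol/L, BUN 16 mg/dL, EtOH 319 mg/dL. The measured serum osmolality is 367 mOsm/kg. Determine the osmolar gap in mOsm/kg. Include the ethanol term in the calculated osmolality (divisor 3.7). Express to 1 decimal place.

-1.8 mOsm/kg

Calculated osmolality = 2·Na + glucose + BUN/2.8 + ethanol/3.7
= 2·136 + 4.9 + 16/2.8 + 319/3.7
= 272 + 4.90 + 5.71 + 86.22
= 368.83 mOsm/kg ≈ 368.8 mOsm/kg
Osmolar gap = measured − calculated = 367 − 368.8 = -1.8 mOsm/kg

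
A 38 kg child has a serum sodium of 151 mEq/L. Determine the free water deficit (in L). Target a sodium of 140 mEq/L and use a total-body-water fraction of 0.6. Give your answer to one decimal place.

TBW = 0.6 · 38 = 22.8 L
Free water deficit = TBW · (Na/140 − 1)
= 22.8 · (151/140 − 1)
= 22.8 · 0.0786
= 1.79 L

1.8 L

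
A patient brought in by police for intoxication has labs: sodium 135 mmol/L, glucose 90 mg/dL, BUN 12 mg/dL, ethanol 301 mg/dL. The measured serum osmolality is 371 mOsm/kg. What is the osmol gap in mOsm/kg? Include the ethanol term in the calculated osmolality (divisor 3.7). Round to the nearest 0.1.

10.4 mOsm/kg

Calculated osmolality = 2·Na + glucose/18 + BUN/2.8 + ethanol/3.7
= 2·135 + 90/18 + 12/2.8 + 301/3.7
= 270 + 5 + 4.29 + 81.35
= 360.64 mOsm/kg ≈ 360.6 mOsm/kg
Osmolar gap = measured − calculated = 371 − 360.6 = 10.4 mOsm/kg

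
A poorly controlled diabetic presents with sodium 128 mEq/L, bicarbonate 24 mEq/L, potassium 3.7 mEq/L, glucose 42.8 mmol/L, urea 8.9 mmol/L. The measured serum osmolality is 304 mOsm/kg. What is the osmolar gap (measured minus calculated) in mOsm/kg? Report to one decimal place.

Calculated osmolality = 2·Na + glucose + urea
= 2·128 + 42.8 + 8.9
= 256 + 42.80 + 8.90
= 307.7 mOsm/kg ≈ 307.7 mOsm/kg
Osmolar gap = measured − calculated = 304 − 307.7 = -3.7 mOsm/kg

-3.7 mOsm/kg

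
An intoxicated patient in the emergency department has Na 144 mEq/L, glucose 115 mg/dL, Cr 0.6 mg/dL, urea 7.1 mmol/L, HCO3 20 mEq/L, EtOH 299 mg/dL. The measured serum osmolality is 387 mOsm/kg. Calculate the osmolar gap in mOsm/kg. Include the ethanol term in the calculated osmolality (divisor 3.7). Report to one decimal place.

Calculated osmolality = 2·Na + glucose/18 + urea + ethanol/3.7
= 2·144 + 115/18 + 7.1 + 299/3.7
= 288 + 6.39 + 7.10 + 80.81
= 382.3 mOsm/kg ≈ 382.3 mOsm/kg
Osmolar gap = measured − calculated = 387 − 382.3 = 4.7 mOsm/kg

4.7 mOsm/kg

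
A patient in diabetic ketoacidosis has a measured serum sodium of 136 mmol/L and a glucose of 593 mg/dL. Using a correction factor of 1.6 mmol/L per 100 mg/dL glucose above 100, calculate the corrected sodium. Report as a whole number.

144 mmol/L

Corrected Na = measured Na + 1.6 · (glucose − 100)/100
= 136 + 1.6 · (593 − 100)/100
= 136 + 7.9
= 143.9 mmol/L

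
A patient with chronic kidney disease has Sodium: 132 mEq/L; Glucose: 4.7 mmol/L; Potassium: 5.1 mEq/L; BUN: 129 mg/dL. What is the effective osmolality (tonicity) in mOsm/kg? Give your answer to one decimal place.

268.7 mOsm/kg

Effective osmolality excludes urea (freely permeant across cell membranes):
2·Na + glucose
= 2·132 + 4.7
= 264 + 4.7
= 268.7 mOsm/kg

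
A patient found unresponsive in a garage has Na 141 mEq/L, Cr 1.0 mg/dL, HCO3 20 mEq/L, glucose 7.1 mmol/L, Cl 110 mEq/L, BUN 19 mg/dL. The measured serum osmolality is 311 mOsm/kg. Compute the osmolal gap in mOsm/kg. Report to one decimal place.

15.1 mOsm/kg

Calculated osmolality = 2·Na + glucose + BUN/2.8
= 2·141 + 7.1 + 19/2.8
= 282 + 7.10 + 6.79
= 295.89 mOsm/kg ≈ 295.9 mOsm/kg
Osmolar gap = measured − calculated = 311 − 295.9 = 15.1 mOsm/kg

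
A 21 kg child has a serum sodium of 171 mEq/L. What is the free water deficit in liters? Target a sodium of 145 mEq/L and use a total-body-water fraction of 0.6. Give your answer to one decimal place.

TBW = 0.6 · 21 = 12.6 L
Free water deficit = TBW · (Na/145 − 1)
= 12.6 · (171/145 − 1)
= 12.6 · 0.1793
= 2.26 L

2.3 L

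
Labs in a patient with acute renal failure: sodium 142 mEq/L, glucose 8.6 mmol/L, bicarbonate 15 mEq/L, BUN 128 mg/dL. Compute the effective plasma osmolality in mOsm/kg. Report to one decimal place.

Effective osmolality excludes urea (freely permeant across cell membranes):
2·Na + glucose
= 2·142 + 8.6
= 284 + 8.6
= 292.6 mOsm/kg

292.6 mOsm/kg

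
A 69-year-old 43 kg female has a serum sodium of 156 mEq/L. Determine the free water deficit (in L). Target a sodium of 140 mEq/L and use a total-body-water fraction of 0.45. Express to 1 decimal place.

2.2 L

TBW = 0.45 · 43 = 19.35 L
Free water deficit = TBW · (Na/140 − 1)
= 19.35 · (156/140 − 1)
= 19.35 · 0.1143
= 2.21 L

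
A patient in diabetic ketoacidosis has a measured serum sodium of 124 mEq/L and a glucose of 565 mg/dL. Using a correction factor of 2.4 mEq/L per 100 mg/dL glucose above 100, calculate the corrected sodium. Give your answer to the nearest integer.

135 mEq/L

Corrected Na = measured Na + 2.4 · (glucose − 100)/100
= 124 + 2.4 · (565 − 100)/100
= 124 + 11.2
= 135.2 mEq/L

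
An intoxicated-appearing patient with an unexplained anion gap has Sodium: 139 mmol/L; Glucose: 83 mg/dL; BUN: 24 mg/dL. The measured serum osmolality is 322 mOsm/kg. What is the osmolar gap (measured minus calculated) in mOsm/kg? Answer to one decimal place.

Calculated osmolality = 2·Na + glucose/18 + BUN/2.8
= 2·139 + 83/18 + 24/2.8
= 278 + 4.61 + 8.57
= 291.18 mOsm/kg ≈ 291.2 mOsm/kg
Osmolar gap = measured − calculated = 322 − 291.2 = 30.8 mOsm/kg

30.8 mOsm/kg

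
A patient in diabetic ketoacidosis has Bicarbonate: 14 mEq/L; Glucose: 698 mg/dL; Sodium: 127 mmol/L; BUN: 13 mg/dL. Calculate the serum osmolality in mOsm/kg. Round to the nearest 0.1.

297.4 mOsm/kg

Calculated osmolality = 2·Na + glucose/18 + BUN/2.8
= 2·127 + 698/18 + 13/2.8
= 254 + 38.78 + 4.64
= 297.42 mOsm/kg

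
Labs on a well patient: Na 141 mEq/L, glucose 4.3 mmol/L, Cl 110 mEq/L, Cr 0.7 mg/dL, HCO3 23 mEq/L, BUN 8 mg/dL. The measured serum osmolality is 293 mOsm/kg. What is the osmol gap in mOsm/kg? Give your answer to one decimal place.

3.8 mOsm/kg

Calculated osmolality = 2·Na + glucose + BUN/2.8
= 2·141 + 4.3 + 8/2.8
= 282 + 4.30 + 2.86
= 289.16 mOsm/kg ≈ 289.2 mOsm/kg
Osmolar gap = measured − calculated = 293 − 289.2 = 3.8 mOsm/kg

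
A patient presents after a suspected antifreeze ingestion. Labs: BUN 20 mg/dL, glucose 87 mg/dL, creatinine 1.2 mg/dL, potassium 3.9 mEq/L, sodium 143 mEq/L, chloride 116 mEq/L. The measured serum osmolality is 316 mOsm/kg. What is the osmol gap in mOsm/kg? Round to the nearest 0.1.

Calculated osmolality = 2·Na + glucose/18 + BUN/2.8
= 2·143 + 87/18 + 20/2.8
= 286 + 4.83 + 7.14
= 297.97 mOsm/kg ≈ 298.0 mOsm/kg
Osmolar gap = measured − calculated = 316 − 298.0 = 18.0 mOsm/kg

18.0 mOsm/kg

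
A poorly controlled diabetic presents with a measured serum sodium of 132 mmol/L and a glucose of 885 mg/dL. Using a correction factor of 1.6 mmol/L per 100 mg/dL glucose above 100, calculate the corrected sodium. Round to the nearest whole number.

145 mmol/L

Corrected Na = measured Na + 1.6 · (glucose − 100)/100
= 132 + 1.6 · (885 − 100)/100
= 132 + 12.6
= 144.6 mmol/L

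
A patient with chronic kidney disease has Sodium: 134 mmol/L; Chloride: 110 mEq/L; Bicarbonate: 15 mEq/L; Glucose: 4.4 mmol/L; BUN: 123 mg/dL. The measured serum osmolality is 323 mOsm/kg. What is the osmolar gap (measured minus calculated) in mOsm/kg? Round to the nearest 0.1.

Calculated osmolality = 2·Na + glucose + BUN/2.8
= 2·134 + 4.4 + 123/2.8
= 268 + 4.40 + 43.93
= 316.33 mOsm/kg ≈ 316.3 mOsm/kg
Osmolar gap = measured − calculated = 323 − 316.3 = 6.7 mOsm/kg

6.7 mOsm/kg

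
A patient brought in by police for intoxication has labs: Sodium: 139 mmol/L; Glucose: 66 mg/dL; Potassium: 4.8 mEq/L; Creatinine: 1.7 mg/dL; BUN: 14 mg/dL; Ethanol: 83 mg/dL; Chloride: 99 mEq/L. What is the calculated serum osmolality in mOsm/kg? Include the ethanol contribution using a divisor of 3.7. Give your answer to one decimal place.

309.1 mOsm/kg

Calculated osmolality = 2·Na + glucose/18 + BUN/2.8 + ethanol/3.7
= 2·139 + 66/18 + 14/2.8 + 83/3.7
= 278 + 3.67 + 5 + 22.43
= 309.1 mOsm/kg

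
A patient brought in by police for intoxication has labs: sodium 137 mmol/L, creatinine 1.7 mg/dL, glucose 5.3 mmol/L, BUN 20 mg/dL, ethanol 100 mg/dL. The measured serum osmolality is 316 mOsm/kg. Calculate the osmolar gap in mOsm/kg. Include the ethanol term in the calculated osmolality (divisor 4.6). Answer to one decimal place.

Calculated osmolality = 2·Na + glucose + BUN/2.8 + ethanol/4.6
= 2·137 + 5.3 + 20/2.8 + 100/4.6
= 274 + 5.30 + 7.14 + 21.74
= 308.18 mOsm/kg ≈ 308.2 mOsm/kg
Osmolar gap = measured − calculated = 316 − 308.2 = 7.8 mOsm/kg

7.8 mOsm/kg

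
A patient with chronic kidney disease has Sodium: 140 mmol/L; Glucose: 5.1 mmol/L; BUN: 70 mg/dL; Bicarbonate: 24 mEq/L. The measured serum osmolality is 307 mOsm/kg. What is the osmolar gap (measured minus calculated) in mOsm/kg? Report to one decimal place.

-3.1 mOsm/kg

Calculated osmolality = 2·Na + glucose + BUN/2.8
= 2·140 + 5.1 + 70/2.8
= 280 + 5.10 + 25
= 310.1 mOsm/kg ≈ 310.1 mOsm/kg
Osmolar gap = measured − calculated = 307 − 310.1 = -3.1 mOsm/kg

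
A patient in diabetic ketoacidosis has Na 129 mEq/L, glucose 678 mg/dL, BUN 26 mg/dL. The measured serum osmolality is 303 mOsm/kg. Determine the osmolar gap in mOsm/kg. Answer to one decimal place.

-2.0 mOsm/kg

Calculated osmolality = 2·Na + glucose/18 + BUN/2.8
= 2·129 + 678/18 + 26/2.8
= 258 + 37.67 + 9.29
= 304.96 mOsm/kg ≈ 305.0 mOsm/kg
Osmolar gap = measured − calculated = 303 − 305.0 = -2.0 mOsm/kg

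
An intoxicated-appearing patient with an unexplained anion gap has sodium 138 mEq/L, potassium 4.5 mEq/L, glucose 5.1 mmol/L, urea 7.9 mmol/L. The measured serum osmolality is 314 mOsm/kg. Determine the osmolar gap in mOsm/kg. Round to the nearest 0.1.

Calculated osmolality = 2·Na + glucose + urea
= 2·138 + 5.1 + 7.9
= 276 + 5.10 + 7.90
= 289 mOsm/kg ≈ 289.0 mOsm/kg
Osmolar gap = measured − calculated = 314 − 289.0 = 25.0 mOsm/kg

25.0 mOsm/kg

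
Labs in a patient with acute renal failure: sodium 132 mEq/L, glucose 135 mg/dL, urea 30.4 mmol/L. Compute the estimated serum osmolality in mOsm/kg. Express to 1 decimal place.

Calculated osmolality = 2·Na + glucose/18 + urea
= 2·132 + 135/18 + 30.4
= 264 + 7.50 + 30.40
= 301.9 mOsm/kg

301.9 mOsm/kg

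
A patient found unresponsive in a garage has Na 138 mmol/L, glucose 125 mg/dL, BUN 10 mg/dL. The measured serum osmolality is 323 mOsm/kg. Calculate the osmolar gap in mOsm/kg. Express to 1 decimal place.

Calculated osmolality = 2·Na + glucose/18 + BUN/2.8
= 2·138 + 125/18 + 10/2.8
= 276 + 6.94 + 3.57
= 286.51 mOsm/kg ≈ 286.5 mOsm/kg
Osmolar gap = measured − calculated = 323 − 286.5 = 36.5 mOsm/kg

36.5 mOsm/kg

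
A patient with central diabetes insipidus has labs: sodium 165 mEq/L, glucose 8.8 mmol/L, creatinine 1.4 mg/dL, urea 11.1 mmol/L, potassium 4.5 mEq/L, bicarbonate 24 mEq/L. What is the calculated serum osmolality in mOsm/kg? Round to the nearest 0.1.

Calculated osmolality = 2·Na + glucose + urea
= 2·165 + 8.8 + 11.1
= 330 + 8.80 + 11.10
= 349.9 mOsm/kg

349.9 mOsm/kg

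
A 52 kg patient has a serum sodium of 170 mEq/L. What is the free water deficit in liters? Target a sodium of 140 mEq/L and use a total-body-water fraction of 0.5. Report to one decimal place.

5.6 L

TBW = 0.5 · 52 = 26 L
Free water deficit = TBW · (Na/140 − 1)
= 26 · (170/140 − 1)
= 26 · 0.2143
= 5.57 L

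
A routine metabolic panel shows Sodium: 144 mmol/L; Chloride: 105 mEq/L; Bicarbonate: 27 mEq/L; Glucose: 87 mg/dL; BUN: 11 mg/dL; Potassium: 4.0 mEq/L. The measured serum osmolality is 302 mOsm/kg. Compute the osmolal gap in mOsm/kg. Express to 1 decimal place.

5.2 mOsm/kg

Calculated osmolality = 2·Na + glucose/18 + BUN/2.8
= 2·144 + 87/18 + 11/2.8
= 288 + 4.83 + 3.93
= 296.76 mOsm/kg ≈ 296.8 mOsm/kg
Osmolar gap = measured − calculated = 302 − 296.8 = 5.2 mOsm/kg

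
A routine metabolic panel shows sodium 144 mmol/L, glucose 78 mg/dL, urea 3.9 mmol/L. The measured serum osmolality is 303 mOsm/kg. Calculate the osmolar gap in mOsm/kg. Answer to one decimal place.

Calculated osmolality = 2·Na + glucose/18 + urea
= 2·144 + 78/18 + 3.9
= 288 + 4.33 + 3.90
= 296.23 mOsm/kg ≈ 296.2 mOsm/kg
Osmolar gap = measured − calculated = 303 − 296.2 = 6.8 mOsm/kg

6.8 mOsm/kg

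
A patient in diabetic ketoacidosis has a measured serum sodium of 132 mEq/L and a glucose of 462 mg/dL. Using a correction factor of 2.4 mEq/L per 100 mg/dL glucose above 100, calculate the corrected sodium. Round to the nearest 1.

141 mEq/L

Corrected Na = measured Na + 2.4 · (glucose − 100)/100
= 132 + 2.4 · (462 − 100)/100
= 132 + 8.7
= 140.7 mEq/L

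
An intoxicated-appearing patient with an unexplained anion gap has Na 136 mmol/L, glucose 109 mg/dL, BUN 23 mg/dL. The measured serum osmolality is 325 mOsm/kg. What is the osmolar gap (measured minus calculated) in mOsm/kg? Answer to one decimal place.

Calculated osmolality = 2·Na + glucose/18 + BUN/2.8
= 2·136 + 109/18 + 23/2.8
= 272 + 6.06 + 8.21
= 286.27 mOsm/kg ≈ 286.3 mOsm/kg
Osmolar gap = measured − calculated = 325 − 286.3 = 38.7 mOsm/kg

38.7 mOsm/kg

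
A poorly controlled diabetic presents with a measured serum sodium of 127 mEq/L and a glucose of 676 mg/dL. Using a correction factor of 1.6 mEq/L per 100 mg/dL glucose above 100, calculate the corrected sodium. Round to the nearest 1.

136 mEq/L

Corrected Na = measured Na + 1.6 · (glucose − 100)/100
= 127 + 1.6 · (676 − 100)/100
= 127 + 9.2
= 136.2 mEq/L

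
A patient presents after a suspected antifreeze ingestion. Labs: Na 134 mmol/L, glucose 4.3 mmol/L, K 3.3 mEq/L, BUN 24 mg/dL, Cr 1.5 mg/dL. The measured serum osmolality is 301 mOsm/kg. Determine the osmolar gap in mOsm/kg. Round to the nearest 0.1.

20.1 mOsm/kg

Calculated osmolality = 2·Na + glucose + BUN/2.8
= 2·134 + 4.3 + 24/2.8
= 268 + 4.30 + 8.57
= 280.87 mOsm/kg ≈ 280.9 mOsm/kg
Osmolar gap = measured − calculated = 301 − 280.9 = 20.1 mOsm/kg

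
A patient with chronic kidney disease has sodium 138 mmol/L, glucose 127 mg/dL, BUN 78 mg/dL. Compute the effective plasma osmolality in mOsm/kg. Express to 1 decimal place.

283.1 mOsm/kg

Effective osmolality excludes urea (freely permeant across cell membranes):
2·Na + glucose/18
= 2·138 + 127/18
= 276 + 7.06
= 283.06 mOsm/kg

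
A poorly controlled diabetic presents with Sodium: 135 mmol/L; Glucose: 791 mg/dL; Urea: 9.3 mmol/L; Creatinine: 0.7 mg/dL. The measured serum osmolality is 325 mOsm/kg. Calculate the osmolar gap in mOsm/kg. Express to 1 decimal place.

Calculated osmolality = 2·Na + glucose/18 + urea
= 2·135 + 791/18 + 9.3
= 270 + 43.94 + 9.30
= 323.24 mOsm/kg ≈ 323.2 mOsm/kg
Osmolar gap = measured − calculated = 325 − 323.2 = 1.8 mOsm/kg

1.8 mOsm/kg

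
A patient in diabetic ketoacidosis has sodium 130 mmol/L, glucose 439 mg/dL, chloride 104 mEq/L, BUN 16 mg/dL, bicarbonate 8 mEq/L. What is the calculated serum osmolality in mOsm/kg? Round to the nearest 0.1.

290.1 mOsm/kg

Calculated osmolality = 2·Na + glucose/18 + BUN/2.8
= 2·130 + 439/18 + 16/2.8
= 260 + 24.39 + 5.71
= 290.1 mOsm/kg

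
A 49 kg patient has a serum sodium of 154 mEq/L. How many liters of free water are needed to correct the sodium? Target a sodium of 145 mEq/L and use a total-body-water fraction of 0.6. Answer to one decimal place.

1.8 L

TBW = 0.6 · 49 = 29.4 L
Free water deficit = TBW · (Na/145 − 1)
= 29.4 · (154/145 − 1)
= 29.4 · 0.0621
= 1.83 L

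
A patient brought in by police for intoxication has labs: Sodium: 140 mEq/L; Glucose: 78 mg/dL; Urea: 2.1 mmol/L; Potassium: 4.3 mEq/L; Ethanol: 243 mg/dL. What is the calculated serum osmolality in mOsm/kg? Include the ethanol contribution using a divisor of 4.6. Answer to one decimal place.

339.3 mOsm/kg

Calculated osmolality = 2·Na + glucose/18 + urea + ethanol/4.6
= 2·140 + 78/18 + 2.1 + 243/4.6
= 280 + 4.33 + 2.10 + 52.83
= 339.26 mOsm/kg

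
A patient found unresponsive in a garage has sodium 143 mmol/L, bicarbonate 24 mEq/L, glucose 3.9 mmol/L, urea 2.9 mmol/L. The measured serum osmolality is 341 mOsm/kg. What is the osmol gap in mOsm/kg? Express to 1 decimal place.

Calculated osmolality = 2·Na + glucose + urea
= 2·143 + 3.9 + 2.9
= 286 + 3.90 + 2.90
= 292.8 mOsm/kg ≈ 292.8 mOsm/kg
Osmolar gap = measured − calculated = 341 − 292.8 = 48.2 mOsm/kg

48.2 mOsm/kg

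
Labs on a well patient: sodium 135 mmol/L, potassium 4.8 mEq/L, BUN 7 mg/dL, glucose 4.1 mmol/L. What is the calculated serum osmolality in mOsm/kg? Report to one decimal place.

Calculated osmolality = 2·Na + glucose + BUN/2.8
= 2·135 + 4.1 + 7/2.8
= 270 + 4.10 + 2.50
= 276.6 mOsm/kg

276.6 mOsm/kg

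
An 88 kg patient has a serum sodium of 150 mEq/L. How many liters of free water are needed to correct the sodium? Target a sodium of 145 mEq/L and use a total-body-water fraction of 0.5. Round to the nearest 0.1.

1.5 L

TBW = 0.5 · 88 = 44 L
Free water deficit = TBW · (Na/145 − 1)
= 44 · (150/145 − 1)
= 44 · 0.0345
= 1.52 L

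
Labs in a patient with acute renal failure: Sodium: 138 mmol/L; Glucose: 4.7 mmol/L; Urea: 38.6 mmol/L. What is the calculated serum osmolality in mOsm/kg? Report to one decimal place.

319.3 mOsm/kg

Calculated osmolality = 2·Na + glucose + urea
= 2·138 + 4.7 + 38.6
= 276 + 4.70 + 38.60
= 319.3 mOsm/kg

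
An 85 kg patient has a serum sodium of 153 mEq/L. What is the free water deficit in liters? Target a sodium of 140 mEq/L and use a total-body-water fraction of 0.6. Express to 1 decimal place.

TBW = 0.6 · 85 = 51 L
Free water deficit = TBW · (Na/140 − 1)
= 51 · (153/140 − 1)
= 51 · 0.0929
= 4.74 L

4.7 L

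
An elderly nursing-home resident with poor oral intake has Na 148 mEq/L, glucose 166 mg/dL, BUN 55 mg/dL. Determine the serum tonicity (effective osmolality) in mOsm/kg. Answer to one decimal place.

305.2 mOsm/kg

Effective osmolality excludes urea (freely permeant across cell membranes):
2·Na + glucose/18
= 2·148 + 166/18
= 296 + 9.22
= 305.22 mOsm/kg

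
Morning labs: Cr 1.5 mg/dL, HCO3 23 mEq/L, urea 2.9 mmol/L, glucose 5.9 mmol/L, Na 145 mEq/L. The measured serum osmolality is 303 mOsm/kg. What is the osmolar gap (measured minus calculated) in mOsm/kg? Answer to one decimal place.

4.2 mOsm/kg

Calculated osmolality = 2·Na + glucose + urea
= 2·145 + 5.9 + 2.9
= 290 + 5.90 + 2.90
= 298.8 mOsm/kg ≈ 298.8 mOsm/kg
Osmolar gap = measured − calculated = 303 − 298.8 = 4.2 mOsm/kg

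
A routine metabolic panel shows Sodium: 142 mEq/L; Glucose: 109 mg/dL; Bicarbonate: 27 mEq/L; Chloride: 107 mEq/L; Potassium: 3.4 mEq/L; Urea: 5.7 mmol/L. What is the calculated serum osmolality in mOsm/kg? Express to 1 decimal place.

295.8 mOsm/kg

Calculated osmolality = 2·Na + glucose/18 + urea
= 2·142 + 109/18 + 5.7
= 284 + 6.06 + 5.70
= 295.76 mOsm/kg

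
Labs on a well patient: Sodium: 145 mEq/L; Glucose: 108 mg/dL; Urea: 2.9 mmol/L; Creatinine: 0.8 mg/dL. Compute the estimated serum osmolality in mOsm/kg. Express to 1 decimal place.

Calculated osmolality = 2·Na + glucose/18 + urea
= 2·145 + 108/18 + 2.9
= 290 + 6 + 2.90
= 298.9 mOsm/kg

298.9 mOsm/kg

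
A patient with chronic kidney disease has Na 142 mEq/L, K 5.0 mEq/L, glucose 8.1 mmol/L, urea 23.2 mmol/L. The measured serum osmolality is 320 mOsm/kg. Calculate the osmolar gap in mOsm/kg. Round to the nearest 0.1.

4.7 mOsm/kg

Calculated osmolality = 2·Na + glucose + urea
= 2·142 + 8.1 + 23.2
= 284 + 8.10 + 23.20
= 315.3 mOsm/kg ≈ 315.3 mOsm/kg
Osmolar gap = measured − calculated = 320 − 315.3 = 4.7 mOsm/kg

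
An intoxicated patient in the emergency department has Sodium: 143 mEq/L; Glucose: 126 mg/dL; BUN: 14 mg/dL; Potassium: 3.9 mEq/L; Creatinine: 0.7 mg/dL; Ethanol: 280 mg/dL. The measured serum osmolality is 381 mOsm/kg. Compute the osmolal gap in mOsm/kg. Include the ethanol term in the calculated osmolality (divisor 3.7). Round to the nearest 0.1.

Calculated osmolality = 2·Na + glucose/18 + BUN/2.8 + ethanol/3.7
= 2·143 + 126/18 + 14/2.8 + 280/3.7
= 286 + 7 + 5 + 75.68
= 373.68 mOsm/kg ≈ 373.7 mOsm/kg
Osmolar gap = measured − calculated = 381 − 373.7 = 7.3 mOsm/kg

7.3 mOsm/kg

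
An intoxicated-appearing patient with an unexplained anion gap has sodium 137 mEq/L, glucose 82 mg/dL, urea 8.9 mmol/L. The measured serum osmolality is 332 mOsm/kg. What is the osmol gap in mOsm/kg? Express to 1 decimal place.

44.5 mOsm/kg

Calculated osmolality = 2·Na + glucose/18 + urea
= 2·137 + 82/18 + 8.9
= 274 + 4.56 + 8.90
= 287.46 mOsm/kg ≈ 287.5 mOsm/kg
Osmolar gap = measured − calculated = 332 − 287.5 = 44.5 mOsm/kg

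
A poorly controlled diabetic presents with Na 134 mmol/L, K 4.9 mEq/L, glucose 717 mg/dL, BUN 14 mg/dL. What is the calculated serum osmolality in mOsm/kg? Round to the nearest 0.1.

Calculated osmolality = 2·Na + glucose/18 + BUN/2.8
= 2·134 + 717/18 + 14/2.8
= 268 + 39.83 + 5
= 312.83 mOsm/kg

312.8 mOsm/kg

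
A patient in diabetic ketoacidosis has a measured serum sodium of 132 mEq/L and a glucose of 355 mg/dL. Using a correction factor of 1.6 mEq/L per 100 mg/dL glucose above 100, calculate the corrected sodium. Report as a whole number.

136 mEq/L

Corrected Na = measured Na + 1.6 · (glucose − 100)/100
= 132 + 1.6 · (355 − 100)/100
= 132 + 4.1
= 136.1 mEq/L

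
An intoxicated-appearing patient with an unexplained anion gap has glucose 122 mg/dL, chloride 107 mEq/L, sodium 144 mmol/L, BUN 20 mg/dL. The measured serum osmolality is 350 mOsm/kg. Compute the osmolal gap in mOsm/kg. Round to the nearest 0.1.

48.1 mOsm/kg

Calculated osmolality = 2·Na + glucose/18 + BUN/2.8
= 2·144 + 122/18 + 20/2.8
= 288 + 6.78 + 7.14
= 301.92 mOsm/kg ≈ 301.9 mOsm/kg
Osmolar gap = measured − calculated = 350 − 301.9 = 48.1 mOsm/kg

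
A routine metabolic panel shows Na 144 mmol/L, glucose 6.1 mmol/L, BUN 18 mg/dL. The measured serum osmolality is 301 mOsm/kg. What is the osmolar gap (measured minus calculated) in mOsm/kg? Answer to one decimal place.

0.5 mOsm/kg

Calculated osmolality = 2·Na + glucose + BUN/2.8
= 2·144 + 6.1 + 18/2.8
= 288 + 6.10 + 6.43
= 300.53 mOsm/kg ≈ 300.5 mOsm/kg
Osmolar gap = measured − calculated = 301 − 300.5 = 0.5 mOsm/kg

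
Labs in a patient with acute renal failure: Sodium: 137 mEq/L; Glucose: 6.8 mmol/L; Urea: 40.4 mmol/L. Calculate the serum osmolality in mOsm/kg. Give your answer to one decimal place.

321.2 mOsm/kg

Calculated osmolality = 2·Na + glucose + urea
= 2·137 + 6.8 + 40.4
= 274 + 6.80 + 40.40
= 321.2 mOsm/kg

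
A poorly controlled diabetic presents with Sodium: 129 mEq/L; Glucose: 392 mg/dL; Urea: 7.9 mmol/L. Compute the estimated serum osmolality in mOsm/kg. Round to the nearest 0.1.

287.7 mOsm/kg

Calculated osmolality = 2·Na + glucose/18 + urea
= 2·129 + 392/18 + 7.9
= 258 + 21.78 + 7.90
= 287.68 mOsm/kg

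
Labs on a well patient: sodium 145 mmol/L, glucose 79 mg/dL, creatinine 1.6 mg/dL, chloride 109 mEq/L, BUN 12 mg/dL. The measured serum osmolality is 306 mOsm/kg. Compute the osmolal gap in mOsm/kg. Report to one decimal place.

Calculated osmolality = 2·Na + glucose/18 + BUN/2.8
= 2·145 + 79/18 + 12/2.8
= 290 + 4.39 + 4.29
= 298.68 mOsm/kg ≈ 298.7 mOsm/kg
Osmolar gap = measured − calculated = 306 − 298.7 = 7.3 mOsm/kg

7.3 mOsm/kg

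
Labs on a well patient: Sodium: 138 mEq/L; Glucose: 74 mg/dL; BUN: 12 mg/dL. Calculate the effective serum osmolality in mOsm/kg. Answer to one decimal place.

280.1 mOsm/kg

Effective osmolality excludes urea (freely permeant across cell membranes):
2·Na + glucose/18
= 2·138 + 74/18
= 276 + 4.11
= 280.11 mOsm/kg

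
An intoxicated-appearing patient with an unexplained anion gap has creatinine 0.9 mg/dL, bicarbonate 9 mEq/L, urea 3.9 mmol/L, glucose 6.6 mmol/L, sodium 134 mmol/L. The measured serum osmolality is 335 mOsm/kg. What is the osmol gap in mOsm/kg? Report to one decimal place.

Calculated osmolality = 2·Na + glucose + urea
= 2·134 + 6.6 + 3.9
= 268 + 6.60 + 3.90
= 278.5 mOsm/kg ≈ 278.5 mOsm/kg
Osmolar gap = measured − calculated = 335 − 278.5 = 56.5 mOsm/kg

56.5 mOsm/kg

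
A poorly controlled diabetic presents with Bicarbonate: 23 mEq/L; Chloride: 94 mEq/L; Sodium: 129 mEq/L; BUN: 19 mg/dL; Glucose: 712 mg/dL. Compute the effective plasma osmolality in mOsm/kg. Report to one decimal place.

Effective osmolality excludes urea (freely permeant across cell membranes):
2·Na + glucose/18
= 2·129 + 712/18
= 258 + 39.56
= 297.56 mOsm/kg

297.6 mOsm/kg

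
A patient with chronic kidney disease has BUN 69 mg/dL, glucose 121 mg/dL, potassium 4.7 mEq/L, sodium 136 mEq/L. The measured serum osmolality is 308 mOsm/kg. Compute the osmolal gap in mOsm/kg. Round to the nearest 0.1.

4.6 mOsm/kg

Calculated osmolality = 2·Na + glucose/18 + BUN/2.8
= 2·136 + 121/18 + 69/2.8
= 272 + 6.72 + 24.64
= 303.36 mOsm/kg ≈ 303.4 mOsm/kg
Osmolar gap = measured − calculated = 308 − 303.4 = 4.6 mOsm/kg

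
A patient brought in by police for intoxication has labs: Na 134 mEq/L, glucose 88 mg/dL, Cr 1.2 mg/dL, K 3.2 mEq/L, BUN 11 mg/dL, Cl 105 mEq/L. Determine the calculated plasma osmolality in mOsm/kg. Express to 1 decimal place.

276.8 mOsm/kg

Calculated osmolality = 2·Na + glucose/18 + BUN/2.8
= 2·134 + 88/18 + 11/2.8
= 268 + 4.89 + 3.93
= 276.82 mOsm/kg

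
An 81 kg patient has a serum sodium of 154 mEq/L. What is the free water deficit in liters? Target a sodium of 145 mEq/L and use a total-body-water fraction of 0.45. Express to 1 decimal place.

2.3 L

TBW = 0.45 · 81 = 36.45 L
Free water deficit = TBW · (Na/145 − 1)
= 36.45 · (154/145 − 1)
= 36.45 · 0.0621
= 2.26 L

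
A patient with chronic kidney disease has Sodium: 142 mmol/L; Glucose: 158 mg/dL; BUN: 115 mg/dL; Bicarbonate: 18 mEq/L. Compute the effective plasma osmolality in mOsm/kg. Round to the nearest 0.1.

Effective osmolality excludes urea (freely permeant across cell membranes):
2·Na + glucose/18
= 2·142 + 158/18
= 284 + 8.78
= 292.78 mOsm/kg

292.8 mOsm/kg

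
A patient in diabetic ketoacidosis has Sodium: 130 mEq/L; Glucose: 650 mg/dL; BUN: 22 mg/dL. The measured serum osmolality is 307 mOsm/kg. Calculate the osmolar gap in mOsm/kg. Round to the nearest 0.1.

Calculated osmolality = 2·Na + glucose/18 + BUN/2.8
= 2·130 + 650/18 + 22/2.8
= 260 + 36.11 + 7.86
= 303.97 mOsm/kg ≈ 304.0 mOsm/kg
Osmolar gap = measured − calculated = 307 − 304.0 = 3.0 mOsm/kg

3.0 mOsm/kg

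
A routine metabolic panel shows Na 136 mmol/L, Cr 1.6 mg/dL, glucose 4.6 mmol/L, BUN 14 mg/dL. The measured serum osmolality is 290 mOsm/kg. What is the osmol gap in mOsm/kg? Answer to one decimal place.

Calculated osmolality = 2·Na + glucose + BUN/2.8
= 2·136 + 4.6 + 14/2.8
= 272 + 4.60 + 5
= 281.6 mOsm/kg ≈ 281.6 mOsm/kg
Osmolar gap = measured − calculated = 290 − 281.6 = 8.4 mOsm/kg

8.4 mOsm/kg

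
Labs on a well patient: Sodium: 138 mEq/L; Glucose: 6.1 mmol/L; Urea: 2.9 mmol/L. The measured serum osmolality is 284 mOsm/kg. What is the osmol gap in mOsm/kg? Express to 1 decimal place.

Calculated osmolality = 2·Na + glucose + urea
= 2·138 + 6.1 + 2.9
= 276 + 6.10 + 2.90
= 285 mOsm/kg ≈ 285.0 mOsm/kg
Osmolar gap = measured − calculated = 284 − 285.0 = -1.0 mOsm/kg

-1.0 mOsm/kg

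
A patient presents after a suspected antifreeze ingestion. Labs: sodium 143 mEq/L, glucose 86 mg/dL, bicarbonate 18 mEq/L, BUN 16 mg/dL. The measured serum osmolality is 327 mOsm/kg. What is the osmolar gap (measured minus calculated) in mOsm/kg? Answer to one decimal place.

Calculated osmolality = 2·Na + glucose/18 + BUN/2.8
= 2·143 + 86/18 + 16/2.8
= 286 + 4.78 + 5.71
= 296.49 mOsm/kg ≈ 296.5 mOsm/kg
Osmolar gap = measured − calculated = 327 − 296.5 = 30.5 mOsm/kg

30.5 mOsm/kg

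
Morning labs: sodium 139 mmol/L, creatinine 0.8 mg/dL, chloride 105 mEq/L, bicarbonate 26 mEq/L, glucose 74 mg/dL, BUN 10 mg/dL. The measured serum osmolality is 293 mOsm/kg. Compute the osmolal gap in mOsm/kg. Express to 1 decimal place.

Calculated osmolality = 2·Na + glucose/18 + BUN/2.8
= 2·139 + 74/18 + 10/2.8
= 278 + 4.11 + 3.57
= 285.68 mOsm/kg ≈ 285.7 mOsm/kg
Osmolar gap = measured − calculated = 293 − 285.7 = 7.3 mOsm/kg

7.3 mOsm/kg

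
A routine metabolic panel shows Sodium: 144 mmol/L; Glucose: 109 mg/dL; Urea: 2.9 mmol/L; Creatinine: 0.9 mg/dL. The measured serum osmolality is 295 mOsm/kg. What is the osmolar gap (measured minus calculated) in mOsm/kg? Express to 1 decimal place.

-2.0 mOsm/kg

Calculated osmolality = 2·Na + glucose/18 + urea
= 2·144 + 109/18 + 2.9
= 288 + 6.06 + 2.90
= 296.96 mOsm/kg ≈ 297.0 mOsm/kg
Osmolar gap = measured − calculated = 295 − 297.0 = -2.0 mOsm/kg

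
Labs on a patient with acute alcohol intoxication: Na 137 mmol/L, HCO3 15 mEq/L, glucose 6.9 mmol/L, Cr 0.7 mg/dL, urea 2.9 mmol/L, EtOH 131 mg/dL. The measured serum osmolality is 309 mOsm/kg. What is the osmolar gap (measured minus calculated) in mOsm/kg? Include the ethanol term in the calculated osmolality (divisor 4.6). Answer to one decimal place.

Calculated osmolality = 2·Na + glucose + urea + ethanol/4.6
= 2·137 + 6.9 + 2.9 + 131/4.6
= 274 + 6.90 + 2.90 + 28.48
= 312.28 mOsm/kg ≈ 312.3 mOsm/kg
Osmolar gap = measured − calculated = 309 − 312.3 = -3.3 mOsm/kg

-3.3 mOsm/kg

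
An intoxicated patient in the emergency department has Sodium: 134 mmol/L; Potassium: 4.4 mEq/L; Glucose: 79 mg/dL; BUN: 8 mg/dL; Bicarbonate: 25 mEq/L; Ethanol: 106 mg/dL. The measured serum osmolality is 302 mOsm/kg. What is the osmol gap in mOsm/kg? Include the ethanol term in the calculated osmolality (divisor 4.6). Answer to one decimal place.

Calculated osmolality = 2·Na + glucose/18 + BUN/2.8 + ethanol/4.6
= 2·134 + 79/18 + 8/2.8 + 106/4.6
= 268 + 4.39 + 2.86 + 23.04
= 298.29 mOsm/kg ≈ 298.3 mOsm/kg
Osmolar gap = measured − calculated = 302 − 298.3 = 3.7 mOsm/kg

3.7 mOsm/kg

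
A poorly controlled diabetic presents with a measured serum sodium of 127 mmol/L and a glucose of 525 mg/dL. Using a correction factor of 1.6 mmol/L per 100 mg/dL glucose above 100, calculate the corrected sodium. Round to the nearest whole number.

134 mmol/L

Corrected Na = measured Na + 1.6 · (glucose − 100)/100
= 127 + 1.6 · (525 − 100)/100
= 127 + 6.8
= 133.8 mmol/L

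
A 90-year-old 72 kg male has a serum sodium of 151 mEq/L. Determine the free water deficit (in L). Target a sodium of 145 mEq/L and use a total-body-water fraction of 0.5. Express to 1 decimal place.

TBW = 0.5 · 72 = 36 L
Free water deficit = TBW · (Na/145 − 1)
= 36 · (151/145 − 1)
= 36 · 0.0414
= 1.49 L

1.5 L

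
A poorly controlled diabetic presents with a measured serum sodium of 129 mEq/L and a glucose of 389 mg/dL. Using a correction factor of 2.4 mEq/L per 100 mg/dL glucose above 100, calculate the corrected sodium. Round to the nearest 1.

Corrected Na = measured Na + 2.4 · (glucose − 100)/100
= 129 + 2.4 · (389 − 100)/100
= 129 + 6.9
= 135.9 mEq/L

136 mEq/L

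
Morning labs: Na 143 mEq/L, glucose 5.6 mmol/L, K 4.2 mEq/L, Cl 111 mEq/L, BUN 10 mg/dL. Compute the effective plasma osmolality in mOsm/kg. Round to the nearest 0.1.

291.6 mOsm/kg

Effective osmolality excludes urea (freely permeant across cell membranes):
2·Na + glucose
= 2·143 + 5.6
= 286 + 5.6
= 291.6 mOsm/kg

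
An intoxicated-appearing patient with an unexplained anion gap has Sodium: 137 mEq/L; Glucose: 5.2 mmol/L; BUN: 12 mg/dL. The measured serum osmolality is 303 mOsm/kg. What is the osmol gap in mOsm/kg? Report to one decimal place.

Calculated osmolality = 2·Na + glucose + BUN/2.8
= 2·137 + 5.2 + 12/2.8
= 274 + 5.20 + 4.29
= 283.49 mOsm/kg ≈ 283.5 mOsm/kg
Osmolar gap = measured − calculated = 303 − 283.5 = 19.5 mOsm/kg

19.5 mOsm/kg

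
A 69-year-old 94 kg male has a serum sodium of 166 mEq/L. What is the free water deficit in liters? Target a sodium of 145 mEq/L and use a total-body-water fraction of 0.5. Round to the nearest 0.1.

6.8 L

TBW = 0.5 · 94 = 47 L
Free water deficit = TBW · (Na/145 − 1)
= 47 · (166/145 − 1)
= 47 · 0.1448
= 6.81 L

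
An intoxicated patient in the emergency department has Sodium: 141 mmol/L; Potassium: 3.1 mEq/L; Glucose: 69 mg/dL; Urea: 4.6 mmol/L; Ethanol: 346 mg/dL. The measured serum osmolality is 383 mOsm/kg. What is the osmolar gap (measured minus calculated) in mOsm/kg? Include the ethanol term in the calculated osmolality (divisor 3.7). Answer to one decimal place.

-0.9 mOsm/kg

Calculated osmolality = 2·Na + glucose/18 + urea + ethanol/3.7
= 2·141 + 69/18 + 4.6 + 346/3.7
= 282 + 3.83 + 4.60 + 93.51
= 383.94 mOsm/kg ≈ 383.9 mOsm/kg
Osmolar gap = measured − calculated = 383 − 383.9 = -0.9 mOsm/kg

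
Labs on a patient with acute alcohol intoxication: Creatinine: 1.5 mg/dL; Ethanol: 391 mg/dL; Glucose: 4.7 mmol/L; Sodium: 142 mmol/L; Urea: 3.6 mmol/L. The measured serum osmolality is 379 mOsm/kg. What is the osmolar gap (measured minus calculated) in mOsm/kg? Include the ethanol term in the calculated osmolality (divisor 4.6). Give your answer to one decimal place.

1.7 mOsm/kg

Calculated osmolality = 2·Na + glucose + urea + ethanol/4.6
= 2·142 + 4.7 + 3.6 + 391/4.6
= 284 + 4.70 + 3.60 + 85
= 377.3 mOsm/kg ≈ 377.3 mOsm/kg
Osmolar gap = measured − calculated = 379 − 377.3 = 1.7 mOsm/kg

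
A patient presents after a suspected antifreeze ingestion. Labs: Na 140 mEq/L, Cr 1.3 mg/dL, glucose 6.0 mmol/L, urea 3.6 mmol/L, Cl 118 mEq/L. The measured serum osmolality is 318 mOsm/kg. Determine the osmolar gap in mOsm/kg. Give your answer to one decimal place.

28.4 mOsm/kg

Calculated osmolality = 2·Na + glucose + urea
= 2·140 + 6 + 3.6
= 280 + 6 + 3.60
= 289.6 mOsm/kg ≈ 289.6 mOsm/kg
Osmolar gap = measured − calculated = 318 − 289.6 = 28.4 mOsm/kg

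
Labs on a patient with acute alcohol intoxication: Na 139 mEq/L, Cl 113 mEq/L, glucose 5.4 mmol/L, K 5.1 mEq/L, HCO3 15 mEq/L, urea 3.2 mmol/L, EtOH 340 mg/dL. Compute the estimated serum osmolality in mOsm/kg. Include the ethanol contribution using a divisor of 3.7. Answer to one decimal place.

Calculated osmolality = 2·Na + glucose + urea + ethanol/3.7
= 2·139 + 5.4 + 3.2 + 340/3.7
= 278 + 5.40 + 3.20 + 91.89
= 378.49 mOsm/kg

378.5 mOsm/kg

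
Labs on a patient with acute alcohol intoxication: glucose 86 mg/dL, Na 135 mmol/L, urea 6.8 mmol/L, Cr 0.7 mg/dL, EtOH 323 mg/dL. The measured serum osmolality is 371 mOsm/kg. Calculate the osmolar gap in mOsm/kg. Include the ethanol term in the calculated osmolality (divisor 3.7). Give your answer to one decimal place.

Calculated osmolality = 2·Na + glucose/18 + urea + ethanol/3.7
= 2·135 + 86/18 + 6.8 + 323/3.7
= 270 + 4.78 + 6.80 + 87.30
= 368.88 mOsm/kg ≈ 368.9 mOsm/kg
Osmolar gap = measured − calculated = 371 − 368.9 = 2.1 mOsm/kg

2.1 mOsm/kg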